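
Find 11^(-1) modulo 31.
17

Using Extended Euclidean Algorithm:
gcd(11, 31) = 1
Bezout coefficients: 11 × -14 + 31 × 5 = 1
So 11 × -14 ≡ 1 (mod 31)
The inverse is -14 mod 31 = 17
Verification: 11 × 17 = 187 = 6 × 31 + 1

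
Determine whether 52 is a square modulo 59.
By Euler's criterion: 52^{29} ≡ 58 (mod 59). Since this equals -1 (≡ 58), 52 is not a QR.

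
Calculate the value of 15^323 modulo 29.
Using Fermat: 15^{28} ≡ 1 (mod 29). 323 ≡ 15 (mod 28). So 15^{323} ≡ 15^{15} ≡ 14 (mod 29)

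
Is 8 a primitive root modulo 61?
No

To verify, check if 8^(60/q) ≢ 1 (mod 61) for each prime divisor q of 60
Divisors of 60 = 60: [1, 2, 3, 4, 5, 6, 10, 12, 15, 20, 30, 60]
  8^(60/2) = 8^30 ≡ 60 (mod 61)
  8^(60/3) = 8^20 ≡ 1 (mod 61)
  8^(60/5) = 8^12 ≡ 58 (mod 61)
Conclusion: 8 is not a primitive root modulo 61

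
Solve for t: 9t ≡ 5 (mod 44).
25

Since gcd(9, 44) = 1 divides 5, a solution exists.
Multiply both sides by the inverse of 9 mod 44:
  9^(-1) mod 44 = 5
  x ≡ 5 × 5 ≡ 25 ≡ 25 (mod 44)
Verification: 9 × 25 = 225 = 5 × 44 + 5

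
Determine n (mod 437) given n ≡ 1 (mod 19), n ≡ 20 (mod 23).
20

Using the Chinese Remainder Theorem:
M = product of moduli = 437
For equation 1: M_1 = 23, 23 ≡ 4 (mod 19), inverse of 23 mod 19 is 5 (check: 4 × 5 = 20 ≡ 1 (mod 19))
For equation 2: M_2 = 19, 19 ≡ 19 (mod 23), inverse of 19 mod 23 is 17 (check: 19 × 17 = 323 ≡ 1 (mod 23))
Combine: n ≡ Σ r_i×M_i×(M_i⁻¹ mod m_i) = 1×23×5 + 20×19×17 = 115 + 6460 = 6575
6575 mod 437 = 20
n ≡ 20 (mod 437)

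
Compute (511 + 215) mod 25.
1

(511 + 215) = 726
726 mod 25 = 1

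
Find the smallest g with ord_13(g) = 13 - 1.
p - 1 = 12 has prime divisors 2, 3. h is a primitive root mod 13 iff h^(12/q) ≢ 1 (mod 13) for each such q.
h = 2: 2^6 ≡ 12, 2^4 ≡ 3 (mod 13); none is 1, so 2 has order 12 and is a primitive root.
The smallest primitive root mod 13 is g = 2.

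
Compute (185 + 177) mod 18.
2

(185 + 177) = 362
362 mod 18 = 2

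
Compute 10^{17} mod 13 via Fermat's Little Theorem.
4

By Fermat's Little Theorem, a^(p-1) ≡ 1 (mod p) for prime p and gcd(a, p) = 1
Here p = 13, so 10^12 ≡ 1 (mod 13)
We can reduce the exponent: 17 mod 12 = 5
So 10^17 ≡ 10^5 (mod 13)
Computing: 10^5 mod 13 = 4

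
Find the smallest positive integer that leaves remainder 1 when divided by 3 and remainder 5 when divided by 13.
M = 3 × 13 = 39. M₁ = 13, y₁ ≡ 1 (mod 3). M₂ = 3, y₂ ≡ 9 (mod 13). m = 1×13×1 + 5×3×9 ≡ 31 (mod 39). The smallest positive such number is 31.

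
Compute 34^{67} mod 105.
34

Using successive squaring:
Binary expansion of 67: 1000011
Powers of 34 mod 105 (each is the square of the previous):
  34^1 ≡ 34 (mod 105)
  34^2 ≡ 34² = 1156 ≡ 1 (mod 105)
  34^4 ≡ 1² = 1 ≡ 1 (mod 105)
  34^8 ≡ 1² = 1 ≡ 1 (mod 105)
  34^16 ≡ 1² = 1 ≡ 1 (mod 105)
  34^32 ≡ 1² = 1 ≡ 1 (mod 105)
  34^64 ≡ 1² = 1 ≡ 1 (mod 105)
67 = 64 + 2 + 1, so 34^67 = 34^64 × 34^2 × 34^1 ≡ 1 × 1 × 34 (mod 105)
Multiplying step by step:
  1 × 1 = 1 ≡ 1 (mod 105)
  1 × 34 = 34 ≡ 34 (mod 105)
Result: 34^67 ≡ 34 (mod 105)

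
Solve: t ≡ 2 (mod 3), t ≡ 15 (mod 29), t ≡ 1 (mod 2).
M = 3 × 29 × 2 = 174. M₁ = 58, y₁ ≡ 1 (mod 3). M₂ = 6, y₂ ≡ 5 (mod 29). M₃ = 87, y₃ ≡ 1 (mod 2). t = 2×58×1 + 15×6×5 + 1×87×1 ≡ 131 (mod 174)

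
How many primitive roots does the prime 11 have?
Number of primitive roots mod 11 = φ(10) = 4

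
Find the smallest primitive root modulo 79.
p - 1 = 78 has prime divisors 2, 3, 13. h is a primitive root mod 79 iff h^(78/q) ≢ 1 (mod 79) for each such q.
h = 2: 2^39 ≡ 1, 2^26 ≡ 23, 2^6 ≡ 64 (mod 79); 2^39 ≡ 1, so not a primitive root.
h = 3: 3^39 ≡ 78, 3^26 ≡ 23, 3^6 ≡ 18 (mod 79); none is 1, so 3 has order 78 and is a primitive root.
The smallest primitive root mod 79 is g = 3.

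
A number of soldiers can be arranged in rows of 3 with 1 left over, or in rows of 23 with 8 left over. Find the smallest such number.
M = 3 × 23 = 69. M₁ = 23, y₁ ≡ 2 (mod 3). M₂ = 3, y₂ ≡ 8 (mod 23). x = 1×23×2 + 8×3×8 ≡ 31 (mod 69). The smallest positive such number is 31.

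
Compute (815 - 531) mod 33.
20

(815 - 531) = 284
284 mod 33 = 20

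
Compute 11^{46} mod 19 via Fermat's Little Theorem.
11

By Fermat's Little Theorem, a^(p-1) ≡ 1 (mod p) for prime p and gcd(a, p) = 1
Here p = 19, so 11^18 ≡ 1 (mod 19)
We can reduce the exponent: 46 mod 18 = 10
So 11^46 ≡ 11^10 (mod 19)
Computing: 11^10 mod 19 = 11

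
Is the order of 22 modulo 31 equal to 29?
No, the actual order is 30, not 29.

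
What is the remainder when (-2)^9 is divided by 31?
(-2) ≡ 29 (mod 31). 9 = 8 + 1 (binary 1001). Repeated squaring mod 31: 29^1 ≡ 29; 29^2 ≡ 29² = 841 ≡ 4; 29^4 ≡ 4² = 16 ≡ 16; 29^8 ≡ 16² = 256 ≡ 8. Multiply: (-2)^9 ≡ 29^8 × 29^1 ≡ 8 × 29 (mod 31): 8 × 29 = 232 ≡ 15. So (-2)^9 ≡ 15 (mod 31).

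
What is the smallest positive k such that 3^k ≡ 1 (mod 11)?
Powers of 3 mod 11: 3^1≡3, 3^2≡9, 3^3≡5, 3^4≡4, 3^5≡1. Order = 5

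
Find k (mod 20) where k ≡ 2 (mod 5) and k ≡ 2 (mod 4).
M = 5 × 4 = 20. M₁ = 4, y₁ ≡ 4 (mod 5). M₂ = 5, y₂ ≡ 1 (mod 4). k = 2×4×4 + 2×5×1 ≡ 2 (mod 20)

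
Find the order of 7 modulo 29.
Powers of 7 mod 29: 7^1≡7, 7^2≡20, 7^3≡24, 7^4≡23, 7^5≡16, 7^6≡25, 7^7≡1. Order = 7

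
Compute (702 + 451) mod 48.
1

(702 + 451) = 1153
1153 mod 48 = 1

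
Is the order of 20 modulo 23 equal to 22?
Yes, ord_23(20) = 22.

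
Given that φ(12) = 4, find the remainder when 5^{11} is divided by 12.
By Euler: 5^{4} ≡ 1 (mod 12) since gcd(5, 12) = 1. 11 = 2×4 + 3. So 5^{11} ≡ 5^{3} ≡ 5 (mod 12)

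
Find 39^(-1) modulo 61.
36

Using Extended Euclidean Algorithm:
gcd(39, 61) = 1
Bezout coefficients: 39 × -25 + 61 × 16 = 1
So 39 × -25 ≡ 1 (mod 61)
The inverse is -25 mod 61 = 36
Verification: 39 × 36 = 1404 = 23 × 61 + 1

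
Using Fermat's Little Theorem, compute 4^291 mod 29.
By Fermat: 4^{28} ≡ 1 (mod 29). 291 ≡ 11 (mod 28). So 4^{291} ≡ 4^{11} ≡ 5 (mod 29)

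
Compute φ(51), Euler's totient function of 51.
32

Prime factorization: 51 = 3 × 17
Using the formula φ(n) = n × Π(1 - 1/p) for each prime factor p:
φ(51) = 51 × (1 - 1/3) × (1 - 1/17)
φ(51) = 32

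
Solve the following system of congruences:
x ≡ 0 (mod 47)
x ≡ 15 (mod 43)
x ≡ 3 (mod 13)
23923

Using the Chinese Remainder Theorem:
M = product of moduli = 26273
For equation 1: M_1 = 559, 559 ≡ 42 (mod 47), inverse of 559 mod 47 is 28 (check: 42 × 28 = 1176 ≡ 1 (mod 47))
For equation 2: M_2 = 611, 611 ≡ 9 (mod 43), inverse of 611 mod 43 is 24 (check: 9 × 24 = 216 ≡ 1 (mod 43))
For equation 3: M_3 = 2021, 2021 ≡ 6 (mod 13), inverse of 2021 mod 13 is 11 (check: 6 × 11 = 66 ≡ 1 (mod 13))
Combine: x ≡ Σ r_i×M_i×(M_i⁻¹ mod m_i) = 0×559×28 + 15×611×24 + 3×2021×11 = 0 + 219960 + 66693 = 286653
286653 mod 26273 = 23923
x ≡ 23923 (mod 26273)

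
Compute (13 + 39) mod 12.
4

(13 + 39) = 52
52 mod 12 = 4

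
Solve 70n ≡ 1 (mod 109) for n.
95

Using Extended Euclidean Algorithm:
gcd(70, 109) = 1
Bezout coefficients: 70 × -14 + 109 × 9 = 1
So 70 × -14 ≡ 1 (mod 109)
The inverse is -14 mod 109 = 95
Verification: 70 × 95 = 6650 = 61 × 109 + 1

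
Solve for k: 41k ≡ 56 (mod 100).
16

Since gcd(41, 100) = 1 divides 56, a solution exists.
Multiply both sides by the inverse of 41 mod 100:
  41^(-1) mod 100 = 61
  x ≡ 61 × 56 ≡ 3416 ≡ 16 (mod 100)
Verification: 41 × 16 = 656 = 6 × 100 + 56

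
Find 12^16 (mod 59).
Using repeated squaring. 16 = 16 (binary 10000). Repeated squaring mod 59: 12^1 ≡ 12; 12^2 ≡ 12² = 144 ≡ 26; 12^4 ≡ 26² = 676 ≡ 27; 12^8 ≡ 27² = 729 ≡ 21; 12^16 ≡ 21² = 441 ≡ 28. So 12^16 ≡ 28 (mod 59).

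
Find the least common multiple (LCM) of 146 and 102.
7446

First find GCD(146, 102) using the Euclidean algorithm:
146 = 1 × 102 + 44
102 = 2 × 44 + 14
44 = 3 × 14 + 2
14 = 7 × 2 + 0
GCD(146, 102) = 2

LCM formula: LCM(a, b) = (a × b) / GCD(a, b)
LCM(146, 102) = (146 × 102) / 2
LCM(146, 102) = 14892 / 2
LCM(146, 102) = 7446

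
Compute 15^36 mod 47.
Using repeated squaring. 36 = 32 + 4 (binary 100100). Repeated squaring mod 47: 15^1 ≡ 15; 15^2 ≡ 15² = 225 ≡ 37; 15^4 ≡ 37² = 1369 ≡ 6; 15^8 ≡ 6² = 36 ≡ 36; 15^16 ≡ 36² = 1296 ≡ 27; 15^32 ≡ 27² = 729 ≡ 24. Multiply: 15^36 = 15^32 × 15^4 ≡ 24 × 6 (mod 47): 24 × 6 = 144 ≡ 3. So 15^36 ≡ 3 (mod 47).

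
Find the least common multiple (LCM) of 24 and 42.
168

First find GCD(24, 42) using the Euclidean algorithm:
24 = 0 × 42 + 24
42 = 1 × 24 + 18
24 = 1 × 18 + 6
18 = 3 × 6 + 0
GCD(24, 42) = 6

LCM formula: LCM(a, b) = (a × b) / GCD(a, b)
LCM(24, 42) = (24 × 42) / 6
LCM(24, 42) = 1008 / 6
LCM(24, 42) = 168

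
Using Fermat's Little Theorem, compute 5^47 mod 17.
By Fermat: 5^{16} ≡ 1 (mod 17). 47 = 2×16 + 15. So 5^{47} ≡ 5^{15} ≡ 7 (mod 17)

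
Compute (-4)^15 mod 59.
Using repeated squaring. (-4) ≡ 55 (mod 59). 15 = 8 + 4 + 2 + 1 (binary 1111). Repeated squaring mod 59: 55^1 ≡ 55; 55^2 ≡ 55² = 3025 ≡ 16; 55^4 ≡ 16² = 256 ≡ 20; 55^8 ≡ 20² = 400 ≡ 46. Multiply: (-4)^15 ≡ 55^8 × 55^4 × 55^2 × 55^1 ≡ 46 × 20 × 16 × 55 (mod 59): 46 × 20 = 920 ≡ 35; 35 × 16 = 560 ≡ 29; 29 × 55 = 1595 ≡ 2. So (-4)^15 ≡ 2 (mod 59).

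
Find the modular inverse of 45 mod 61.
45^(-1) ≡ 19 (mod 61). Verification: 45 × 19 = 855 ≡ 1 (mod 61)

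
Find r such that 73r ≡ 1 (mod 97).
73^(-1) ≡ 4 (mod 97). Verification: 73 × 4 = 292 ≡ 1 (mod 97)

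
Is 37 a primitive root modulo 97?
Yes

To verify, check if 37^(96/q) ≢ 1 (mod 97) for each prime divisor q of 96
Divisors of 96 = 96: [1, 2, 3, 4, 6, 8, 12, 16, 24, 32, 48, 96]
  37^(96/2) = 37^48 ≡ 96 (mod 97)
  37^(96/3) = 37^32 ≡ 35 (mod 97)
Conclusion: 37 is a primitive root modulo 97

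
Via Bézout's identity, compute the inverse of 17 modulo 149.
Extended GCD: 17(-35) + 149(4) = 1. So 17^(-1) ≡ 114 ≡ 114 (mod 149). Verify: 17 × 114 = 1938 ≡ 1 (mod 149)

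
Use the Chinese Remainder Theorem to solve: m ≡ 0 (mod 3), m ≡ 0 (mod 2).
M = 3 × 2 = 6. M₁ = 2, y₁ ≡ 2 (mod 3). M₂ = 3, y₂ ≡ 1 (mod 2). m = 0×2×2 + 0×3×1 ≡ 0 (mod 6)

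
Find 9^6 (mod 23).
6 = 4 + 2 (binary 110). Repeated squaring mod 23: 9^1 ≡ 9; 9^2 ≡ 9² = 81 ≡ 12; 9^4 ≡ 12² = 144 ≡ 6. Multiply: 9^6 = 9^4 × 9^2 ≡ 6 × 12 (mod 23): 6 × 12 = 72 ≡ 3. So 9^6 ≡ 3 (mod 23).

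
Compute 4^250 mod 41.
Using Fermat: 4^{40} ≡ 1 (mod 41). 250 ≡ 10 (mod 40). So 4^{250} ≡ 4^{10} ≡ 1 (mod 41)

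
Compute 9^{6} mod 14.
1

Using successive squaring:
Binary expansion of 6: 110
Powers of 9 mod 14 (each is the square of the previous):
  9^1 ≡ 9 (mod 14)
  9^2 ≡ 9² = 81 ≡ 11 (mod 14)
  9^4 ≡ 11² = 121 ≡ 9 (mod 14)
6 = 4 + 2, so 9^6 = 9^4 × 9^2 ≡ 9 × 11 (mod 14)
Multiplying step by step:
  9 × 11 = 99 ≡ 1 (mod 14)
Result: 9^6 ≡ 1 (mod 14)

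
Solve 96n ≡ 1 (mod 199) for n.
96^(-1) ≡ 85 (mod 199). Verification: 96 × 85 = 8160 ≡ 1 (mod 199)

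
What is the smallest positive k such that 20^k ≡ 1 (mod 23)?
Powers of 20 mod 23: 20^1≡20, 20^2≡9, 20^3≡19, 20^4≡12, 20^5≡10, 20^6≡16, 20^7≡21, 20^8≡6, 20^9≡5, 20^10≡8, 20^11≡22, 20^12≡3, 20^13≡14, 20^14≡4, 20^15≡11, 20^16≡13, 20^17≡7, 20^18≡2, 20^19≡17, 20^20≡18, 20^21≡15, 20^22≡1. Order = 22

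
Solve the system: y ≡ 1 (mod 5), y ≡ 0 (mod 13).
M = 5 × 13 = 65. M₁ = 13, y₁ ≡ 2 (mod 5). M₂ = 5, y₂ ≡ 8 (mod 13). y = 1×13×2 + 0×5×8 ≡ 26 (mod 65)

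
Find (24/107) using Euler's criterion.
(24/107) = 24^{53} mod 107 = -1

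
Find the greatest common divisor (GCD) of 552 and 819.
3

Using the Euclidean algorithm:
552 = 0 × 819 + 552
819 = 1 × 552 + 267
552 = 2 × 267 + 18
267 = 14 × 18 + 15
18 = 1 × 15 + 3
15 = 5 × 3 + 0

GCD(552, 819) = 3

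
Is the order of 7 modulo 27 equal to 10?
No, the actual order is 9, not 10.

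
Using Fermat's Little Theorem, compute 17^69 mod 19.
By Fermat: 17^{18} ≡ 1 (mod 19). 69 = 3×18 + 15. So 17^{69} ≡ 17^{15} ≡ 7 (mod 19)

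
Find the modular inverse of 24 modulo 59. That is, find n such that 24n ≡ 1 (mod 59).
32

Using Extended Euclidean Algorithm:
gcd(24, 59) = 1
Bezout coefficients: 24 × -27 + 59 × 11 = 1
So 24 × -27 ≡ 1 (mod 59)
The inverse is -27 mod 59 = 32
Verification: 24 × 32 = 768 = 13 × 59 + 1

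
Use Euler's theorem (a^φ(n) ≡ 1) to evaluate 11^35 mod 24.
By Euler: 11^{8} ≡ 1 (mod 24) since gcd(11, 24) = 1. 35 = 4×8 + 3. So 11^{35} ≡ 11^{3} ≡ 11 (mod 24)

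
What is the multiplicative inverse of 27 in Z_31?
23

Using Extended Euclidean Algorithm:
gcd(27, 31) = 1
Bezout coefficients: 27 × -8 + 31 × 7 = 1
So 27 × -8 ≡ 1 (mod 31)
The inverse is -8 mod 31 = 23
Verification: 27 × 23 = 621 = 20 × 31 + 1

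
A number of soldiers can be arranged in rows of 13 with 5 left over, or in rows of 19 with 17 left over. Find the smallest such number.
M = 13 × 19 = 247. M₁ = 19, y₁ ≡ 11 (mod 13). M₂ = 13, y₂ ≡ 3 (mod 19). y = 5×19×11 + 17×13×3 ≡ 226 (mod 247). The smallest positive such number is 226.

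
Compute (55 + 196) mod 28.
27

(55 + 196) = 251
251 mod 28 = 27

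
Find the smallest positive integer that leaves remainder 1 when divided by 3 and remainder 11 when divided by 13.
M = 3 × 13 = 39. M₁ = 13, y₁ ≡ 1 (mod 3). M₂ = 3, y₂ ≡ 9 (mod 13). x = 1×13×1 + 11×3×9 ≡ 37 (mod 39). The smallest positive such number is 37.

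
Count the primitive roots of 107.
52

The number of primitive roots modulo p is φ(p-1) = φ(106)
φ(106) = 52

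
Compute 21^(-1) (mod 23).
21^(-1) ≡ 11 (mod 23). Verification: 21 × 11 = 231 ≡ 1 (mod 23)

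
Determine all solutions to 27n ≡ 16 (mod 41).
34

Since gcd(27, 41) = 1 divides 16, a solution exists.
Multiply both sides by the inverse of 27 mod 41:
  27^(-1) mod 41 = 38
  x ≡ 38 × 16 ≡ 608 ≡ 34 (mod 41)
Verification: 27 × 34 = 918 = 22 × 41 + 16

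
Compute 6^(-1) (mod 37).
6^(-1) ≡ 31 (mod 37). Verification: 6 × 31 = 186 ≡ 1 (mod 37)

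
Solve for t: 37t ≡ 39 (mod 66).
51

Since gcd(37, 66) = 1 divides 39, a solution exists.
Multiply both sides by the inverse of 37 mod 66:
  37^(-1) mod 66 = 25
  x ≡ 25 × 39 ≡ 975 ≡ 51 (mod 66)
Verification: 37 × 51 = 1887 = 28 × 66 + 39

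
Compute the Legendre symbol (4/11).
(4/11) = 4^{5} mod 11 = 1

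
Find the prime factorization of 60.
2^2 × 3 × 5

Divide by primes starting from smallest:
60 ÷ 2 = 30
30 ÷ 2 = 15
15 ÷ 3 = 5
5 ÷ 5 = 1

60 = 2^2 × 3 × 5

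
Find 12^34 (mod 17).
Using Fermat: 12^{16} ≡ 1 (mod 17). 34 ≡ 2 (mod 16). So 12^{34} ≡ 12^{2} ≡ 8 (mod 17)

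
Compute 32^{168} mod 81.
73

Using successive squaring:
Binary expansion of 168: 10101000
Powers of 32 mod 81 (each is the square of the previous):
  32^1 ≡ 32 (mod 81)
  32^2 ≡ 32² = 1024 ≡ 52 (mod 81)
  32^4 ≡ 52² = 2704 ≡ 31 (mod 81)
  32^8 ≡ 31² = 961 ≡ 70 (mod 81)
  32^16 ≡ 70² = 4900 ≡ 40 (mod 81)
  32^32 ≡ 40² = 1600 ≡ 61 (mod 81)
  32^64 ≡ 61² = 3721 ≡ 76 (mod 81)
  32^128 ≡ 76² = 5776 ≡ 25 (mod 81)
168 = 128 + 32 + 8, so 32^168 = 32^128 × 32^32 × 32^8 ≡ 25 × 61 × 70 (mod 81)
Multiplying step by step:
  25 × 61 = 1525 ≡ 67 (mod 81)
  67 × 70 = 4690 ≡ 73 (mod 81)
Result: 32^168 ≡ 73 (mod 81)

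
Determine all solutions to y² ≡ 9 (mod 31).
The square roots of 9 mod 31 are 28 and 3. Verify: 28² = 784 ≡ 9 (mod 31)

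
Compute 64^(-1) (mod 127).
64^(-1) ≡ 2 (mod 127). Verification: 64 × 2 = 128 ≡ 1 (mod 127)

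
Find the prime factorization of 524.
2^2 × 131

Divide by primes starting from smallest:
524 ÷ 2 = 262
262 ÷ 2 = 131
131 ÷ 131 = 1

524 = 2^2 × 131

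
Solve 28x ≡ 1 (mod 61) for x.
28^(-1) ≡ 24 (mod 61). Verification: 28 × 24 = 672 ≡ 1 (mod 61)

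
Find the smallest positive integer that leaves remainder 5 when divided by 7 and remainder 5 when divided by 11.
M = 7 × 11 = 77. M₁ = 11, y₁ ≡ 2 (mod 7). M₂ = 7, y₂ ≡ 8 (mod 11). r = 5×11×2 + 5×7×8 ≡ 5 (mod 77). The smallest positive such number is 5.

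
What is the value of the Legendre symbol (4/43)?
(4/43) = 4^{21} mod 43 = 1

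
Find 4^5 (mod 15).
5 = 4 + 1 (binary 101). Repeated squaring mod 15: 4^1 ≡ 4; 4^2 ≡ 4² = 16 ≡ 1; 4^4 ≡ 1² = 1 ≡ 1. Multiply: 4^5 = 4^4 × 4^1 ≡ 1 × 4 (mod 15): 1 × 4 = 4 ≡ 4. So 4^5 ≡ 4 (mod 15).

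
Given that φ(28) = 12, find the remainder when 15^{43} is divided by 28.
By Euler: 15^{12} ≡ 1 (mod 28) since gcd(15, 28) = 1. 43 = 3×12 + 7. So 15^{43} ≡ 15^{7} ≡ 15 (mod 28)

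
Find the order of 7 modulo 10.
Powers of 7 mod 10: 7^1≡7, 7^2≡9, 7^3≡3, 7^4≡1. Order = 4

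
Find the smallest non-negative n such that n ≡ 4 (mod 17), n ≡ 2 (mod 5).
72

Using the Chinese Remainder Theorem:
M = product of moduli = 85
For equation 1: M_1 = 5, 5 ≡ 5 (mod 17), inverse of 5 mod 17 is 7 (check: 5 × 7 = 35 ≡ 1 (mod 17))
For equation 2: M_2 = 17, 17 ≡ 2 (mod 5), inverse of 17 mod 5 is 3 (check: 2 × 3 = 6 ≡ 1 (mod 5))
Combine: n ≡ Σ r_i×M_i×(M_i⁻¹ mod m_i) = 4×5×7 + 2×17×3 = 140 + 102 = 242
242 mod 85 = 72
n ≡ 72 (mod 85)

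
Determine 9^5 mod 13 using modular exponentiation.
5 = 4 + 1 (binary 101). Repeated squaring mod 13: 9^1 ≡ 9; 9^2 ≡ 9² = 81 ≡ 3; 9^4 ≡ 3² = 9 ≡ 9. Multiply: 9^5 = 9^4 × 9^1 ≡ 9 × 9 (mod 13): 9 × 9 = 81 ≡ 3. So 9^5 ≡ 3 (mod 13).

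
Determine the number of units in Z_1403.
1320

Prime factorization: 1403 = 23 × 61
Using the formula φ(n) = n × Π(1 - 1/p) for each prime factor p:
φ(1403) = 1403 × (1 - 1/23) × (1 - 1/61)
φ(1403) = 1320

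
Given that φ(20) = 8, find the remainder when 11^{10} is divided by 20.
By Euler: 11^{8} ≡ 1 (mod 20) since gcd(11, 20) = 1. 10 = 1×8 + 2. So 11^{10} ≡ 11^{2} ≡ 1 (mod 20)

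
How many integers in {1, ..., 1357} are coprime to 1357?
1276

Prime factorization: 1357 = 23 × 59
Using the formula φ(n) = n × Π(1 - 1/p) for each prime factor p:
φ(1357) = 1357 × (1 - 1/23) × (1 - 1/59)
φ(1357) = 1276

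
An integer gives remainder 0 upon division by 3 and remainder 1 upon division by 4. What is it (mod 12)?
M = 3 × 4 = 12. M₁ = 4, y₁ ≡ 1 (mod 3). M₂ = 3, y₂ ≡ 3 (mod 4). k = 0×4×1 + 1×3×3 ≡ 9 (mod 12). The smallest positive such number is 9.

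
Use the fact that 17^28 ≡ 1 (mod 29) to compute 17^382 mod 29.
By Fermat: 17^{28} ≡ 1 (mod 29). 382 ≡ 18 (mod 28). So 17^{382} ≡ 17^{18} ≡ 28 (mod 29)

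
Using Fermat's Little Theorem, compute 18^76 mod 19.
By Fermat: 18^{18} ≡ 1 (mod 19). 76 = 4×18 + 4. So 18^{76} ≡ 18^{4} ≡ 1 (mod 19)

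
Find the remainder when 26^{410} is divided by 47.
By Fermat: 26^{46} ≡ 1 (mod 47). 410 = 8×46 + 42. So 26^{410} ≡ 26^{42} ≡ 28 (mod 47)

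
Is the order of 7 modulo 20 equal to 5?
No, the actual order is 4, not 5.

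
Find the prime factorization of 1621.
1621

Divide by primes starting from smallest:
1621 ÷ 1621 = 1

1621 = 1621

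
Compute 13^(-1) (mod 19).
3

Using Extended Euclidean Algorithm:
gcd(13, 19) = 1
Bezout coefficients: 13 × 3 + 19 × -2 = 1
So 13 × 3 ≡ 1 (mod 19)
The inverse is 3 mod 19 = 3
Verification: 13 × 3 = 39 = 2 × 19 + 1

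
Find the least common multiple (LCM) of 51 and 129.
2193

First find GCD(51, 129) using the Euclidean algorithm:
51 = 0 × 129 + 51
129 = 2 × 51 + 27
51 = 1 × 27 + 24
27 = 1 × 24 + 3
24 = 8 × 3 + 0
GCD(51, 129) = 3

LCM formula: LCM(a, b) = (a × b) / GCD(a, b)
LCM(51, 129) = (51 × 129) / 3
LCM(51, 129) = 6579 / 3
LCM(51, 129) = 2193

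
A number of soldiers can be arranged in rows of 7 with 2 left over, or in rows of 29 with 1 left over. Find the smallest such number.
M = 7 × 29 = 203. M₁ = 29, y₁ ≡ 1 (mod 7). M₂ = 7, y₂ ≡ 25 (mod 29). n = 2×29×1 + 1×7×25 ≡ 30 (mod 203). The smallest positive such number is 30.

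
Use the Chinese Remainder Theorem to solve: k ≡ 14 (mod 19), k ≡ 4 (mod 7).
109

Using the Chinese Remainder Theorem:
M = product of moduli = 133
For equation 1: M_1 = 7, 7 ≡ 7 (mod 19), inverse of 7 mod 19 is 11 (check: 7 × 11 = 77 ≡ 1 (mod 19))
For equation 2: M_2 = 19, 19 ≡ 5 (mod 7), inverse of 19 mod 7 is 3 (check: 5 × 3 = 15 ≡ 1 (mod 7))
Combine: k ≡ Σ r_i×M_i×(M_i⁻¹ mod m_i) = 14×7×11 + 4×19×3 = 1078 + 228 = 1306
1306 mod 133 = 109
k ≡ 109 (mod 133)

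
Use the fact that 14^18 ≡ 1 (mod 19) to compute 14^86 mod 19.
By Fermat: 14^{18} ≡ 1 (mod 19). 86 = 4×18 + 14. So 14^{86} ≡ 14^{14} ≡ 9 (mod 19)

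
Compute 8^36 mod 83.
Using repeated squaring. 36 = 32 + 4 (binary 100100). Repeated squaring mod 83: 8^1 ≡ 8; 8^2 ≡ 8² = 64 ≡ 64; 8^4 ≡ 64² = 4096 ≡ 29; 8^8 ≡ 29² = 841 ≡ 11; 8^16 ≡ 11² = 121 ≡ 38; 8^32 ≡ 38² = 1444 ≡ 33. Multiply: 8^36 = 8^32 × 8^4 ≡ 33 × 29 (mod 83): 33 × 29 = 957 ≡ 44. So 8^36 ≡ 44 (mod 83).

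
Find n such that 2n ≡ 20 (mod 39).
10

Since gcd(2, 39) = 1 divides 20, a solution exists.
Multiply both sides by the inverse of 2 mod 39:
  2^(-1) mod 39 = 20
  x ≡ 20 × 20 ≡ 400 ≡ 10 (mod 39)
Verification: 2 × 10 = 20 = 0 × 39 + 20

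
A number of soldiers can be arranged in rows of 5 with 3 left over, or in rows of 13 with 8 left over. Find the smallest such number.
M = 5 × 13 = 65. M₁ = 13, y₁ ≡ 2 (mod 5). M₂ = 5, y₂ ≡ 8 (mod 13). m = 3×13×2 + 8×5×8 ≡ 8 (mod 65). The smallest positive such number is 8.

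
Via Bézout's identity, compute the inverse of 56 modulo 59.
Extended GCD: 56(-20) + 59(19) = 1. So 56^(-1) ≡ 39 ≡ 39 (mod 59). Verify: 56 × 39 = 2184 ≡ 1 (mod 59)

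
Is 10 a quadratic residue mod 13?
By Euler's criterion: 10^{6} ≡ 1 (mod 13). Since this equals 1, 10 is a QR.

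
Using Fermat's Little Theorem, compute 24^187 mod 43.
By Fermat: 24^{42} ≡ 1 (mod 43). 187 = 4×42 + 19. So 24^{187} ≡ 24^{19} ≡ 38 (mod 43)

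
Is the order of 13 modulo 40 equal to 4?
Yes, ord_40(13) = 4.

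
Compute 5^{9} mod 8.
5

Using successive squaring:
Binary expansion of 9: 1001
Powers of 5 mod 8 (each is the square of the previous):
  5^1 ≡ 5 (mod 8)
  5^2 ≡ 5² = 25 ≡ 1 (mod 8)
  5^4 ≡ 1² = 1 ≡ 1 (mod 8)
  5^8 ≡ 1² = 1 ≡ 1 (mod 8)
9 = 8 + 1, so 5^9 = 5^8 × 5^1 ≡ 1 × 5 (mod 8)
Multiplying step by step:
  1 × 5 = 5 ≡ 5 (mod 8)
Result: 5^9 ≡ 5 (mod 8)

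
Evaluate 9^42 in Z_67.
Using repeated squaring. 42 = 32 + 8 + 2 (binary 101010). Repeated squaring mod 67: 9^1 ≡ 9; 9^2 ≡ 9² = 81 ≡ 14; 9^4 ≡ 14² = 196 ≡ 62; 9^8 ≡ 62² = 3844 ≡ 25; 9^16 ≡ 25² = 625 ≡ 22; 9^32 ≡ 22² = 484 ≡ 15. Multiply: 9^42 = 9^32 × 9^8 × 9^2 ≡ 15 × 25 × 14 (mod 67): 15 × 25 = 375 ≡ 40; 40 × 14 = 560 ≡ 24. So 9^42 ≡ 24 (mod 67).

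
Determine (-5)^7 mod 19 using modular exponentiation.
(-5) ≡ 14 (mod 19). 7 = 4 + 2 + 1 (binary 111). Repeated squaring mod 19: 14^1 ≡ 14; 14^2 ≡ 14² = 196 ≡ 6; 14^4 ≡ 6² = 36 ≡ 17. Multiply: (-5)^7 ≡ 14^4 × 14^2 × 14^1 ≡ 17 × 6 × 14 (mod 19): 17 × 6 = 102 ≡ 7; 7 × 14 = 98 ≡ 3. So (-5)^7 ≡ 3 (mod 19).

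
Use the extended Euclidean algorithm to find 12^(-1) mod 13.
Extended GCD: 12(-1) + 13(1) = 1. So 12^(-1) ≡ 12 ≡ 12 (mod 13). Verify: 12 × 12 = 144 ≡ 1 (mod 13)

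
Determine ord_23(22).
Powers of 22 mod 23: 22^1≡22, 22^2≡1. Order = 2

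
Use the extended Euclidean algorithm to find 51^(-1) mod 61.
Extended GCD: 51(6) + 61(-5) = 1. So 51^(-1) ≡ 6 ≡ 6 (mod 61). Verify: 51 × 6 = 306 ≡ 1 (mod 61)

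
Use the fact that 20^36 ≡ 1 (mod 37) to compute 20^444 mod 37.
By Fermat: 20^{36} ≡ 1 (mod 37). 444 ≡ 12 (mod 36). So 20^{444} ≡ 20^{12} ≡ 26 (mod 37)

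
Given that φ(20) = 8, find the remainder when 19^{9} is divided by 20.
By Euler: 19^{8} ≡ 1 (mod 20) since gcd(19, 20) = 1. 9 = 1×8 + 1. So 19^{9} ≡ 19^{1} ≡ 19 (mod 20)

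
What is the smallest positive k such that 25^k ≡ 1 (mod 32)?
Powers of 25 mod 32: 25^1≡25, 25^2≡17, 25^3≡9, 25^4≡1. Order = 4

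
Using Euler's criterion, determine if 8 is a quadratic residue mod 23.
By Euler's criterion: 8^{11} ≡ 1 (mod 23). Since this equals 1, 8 is a QR.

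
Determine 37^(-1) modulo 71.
37^(-1) ≡ 48 (mod 71). Verification: 37 × 48 = 1776 ≡ 1 (mod 71)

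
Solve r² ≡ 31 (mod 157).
The square roots of 31 mod 157 are 119 and 38. Verify: 119² = 14161 ≡ 31 (mod 157)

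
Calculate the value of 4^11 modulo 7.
Using Fermat: 4^{6} ≡ 1 (mod 7). 11 ≡ 5 (mod 6). So 4^{11} ≡ 4^{5} ≡ 2 (mod 7)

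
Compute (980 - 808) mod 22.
18

(980 - 808) = 172
172 mod 22 = 18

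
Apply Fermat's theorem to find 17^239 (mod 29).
By Fermat: 17^{28} ≡ 1 (mod 29). 239 ≡ 15 (mod 28). So 17^{239} ≡ 17^{15} ≡ 12 (mod 29)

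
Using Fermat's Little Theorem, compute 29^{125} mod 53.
37

By Fermat's Little Theorem, a^(p-1) ≡ 1 (mod p) for prime p and gcd(a, p) = 1
Here p = 53, so 29^52 ≡ 1 (mod 53)
We can reduce the exponent: 125 mod 52 = 21
So 29^125 ≡ 29^21 (mod 53)
Computing: 29^21 mod 53 = 37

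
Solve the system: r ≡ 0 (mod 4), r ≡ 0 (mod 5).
M = 4 × 5 = 20. M₁ = 5, y₁ ≡ 1 (mod 4). M₂ = 4, y₂ ≡ 4 (mod 5). r = 0×5×1 + 0×4×4 ≡ 0 (mod 20)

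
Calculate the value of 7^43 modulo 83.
Using repeated squaring. 43 = 32 + 8 + 2 + 1 (binary 101011). Repeated squaring mod 83: 7^1 ≡ 7; 7^2 ≡ 7² = 49 ≡ 49; 7^4 ≡ 49² = 2401 ≡ 77; 7^8 ≡ 77² = 5929 ≡ 36; 7^16 ≡ 36² = 1296 ≡ 51; 7^32 ≡ 51² = 2601 ≡ 28. Multiply: 7^43 = 7^32 × 7^8 × 7^2 × 7^1 ≡ 28 × 36 × 49 × 7 (mod 83): 28 × 36 = 1008 ≡ 12; 12 × 49 = 588 ≡ 7; 7 × 7 = 49 ≡ 49. So 7^43 ≡ 49 (mod 83).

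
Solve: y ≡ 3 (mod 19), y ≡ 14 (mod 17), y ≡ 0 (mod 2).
M = 19 × 17 × 2 = 646. M₁ = 34, y₁ ≡ 14 (mod 19). M₂ = 38, y₂ ≡ 13 (mod 17). M₃ = 323, y₃ ≡ 1 (mod 2). y = 3×34×14 + 14×38×13 + 0×323×1 ≡ 592 (mod 646)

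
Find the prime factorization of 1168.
2^4 × 73

Divide by primes starting from smallest:
1168 ÷ 2 = 584
584 ÷ 2 = 292
292 ÷ 2 = 146
146 ÷ 2 = 73
73 ÷ 73 = 1

1168 = 2^4 × 73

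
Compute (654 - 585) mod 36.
33

(654 - 585) = 69
69 mod 36 = 33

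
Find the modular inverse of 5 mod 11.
5^(-1) ≡ 9 (mod 11). Verification: 5 × 9 = 45 ≡ 1 (mod 11)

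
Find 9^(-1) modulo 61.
34

Using Extended Euclidean Algorithm:
gcd(9, 61) = 1
Bezout coefficients: 9 × -27 + 61 × 4 = 1
So 9 × -27 ≡ 1 (mod 61)
The inverse is -27 mod 61 = 34
Verification: 9 × 34 = 306 = 5 × 61 + 1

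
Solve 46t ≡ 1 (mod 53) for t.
46^(-1) ≡ 15 (mod 53). Verification: 46 × 15 = 690 ≡ 1 (mod 53)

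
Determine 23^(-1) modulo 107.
23^(-1) ≡ 14 (mod 107). Verification: 23 × 14 = 322 ≡ 1 (mod 107)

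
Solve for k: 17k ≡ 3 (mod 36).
15

Since gcd(17, 36) = 1 divides 3, a solution exists.
Multiply both sides by the inverse of 17 mod 36:
  17^(-1) mod 36 = 17
  x ≡ 17 × 3 ≡ 51 ≡ 15 (mod 36)
Verification: 17 × 15 = 255 = 7 × 36 + 3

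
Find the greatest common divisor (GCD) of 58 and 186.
2

Using the Euclidean algorithm:
58 = 0 × 186 + 58
186 = 3 × 58 + 12
58 = 4 × 12 + 10
12 = 1 × 10 + 2
10 = 5 × 2 + 0

GCD(58, 186) = 2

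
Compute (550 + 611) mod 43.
0

(550 + 611) = 1161
1161 mod 43 = 0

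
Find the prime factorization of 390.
2 × 3 × 5 × 13

Divide by primes starting from smallest:
390 ÷ 2 = 195
195 ÷ 3 = 65
65 ÷ 5 = 13
13 ÷ 13 = 1

390 = 2 × 3 × 5 × 13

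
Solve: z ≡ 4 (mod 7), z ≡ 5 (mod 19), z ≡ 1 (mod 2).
M = 7 × 19 × 2 = 266. M₁ = 38, y₁ ≡ 5 (mod 7). M₂ = 14, y₂ ≡ 15 (mod 19). M₃ = 133, y₃ ≡ 1 (mod 2). z = 4×38×5 + 5×14×15 + 1×133×1 ≡ 81 (mod 266)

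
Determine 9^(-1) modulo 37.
9^(-1) ≡ 33 (mod 37). Verification: 9 × 33 = 297 ≡ 1 (mod 37)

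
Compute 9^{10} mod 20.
1

Using successive squaring:
Binary expansion of 10: 1010
Powers of 9 mod 20 (each is the square of the previous):
  9^1 ≡ 9 (mod 20)
  9^2 ≡ 9² = 81 ≡ 1 (mod 20)
  9^4 ≡ 1² = 1 ≡ 1 (mod 20)
  9^8 ≡ 1² = 1 ≡ 1 (mod 20)
10 = 8 + 2, so 9^10 = 9^8 × 9^2 ≡ 1 × 1 (mod 20)
Multiplying step by step:
  1 × 1 = 1 ≡ 1 (mod 20)
Result: 9^10 ≡ 1 (mod 20)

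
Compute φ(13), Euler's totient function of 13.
12

Prime factorization: 13 = 13
Using the formula φ(n) = n × Π(1 - 1/p) for each prime factor p:
φ(13) = 13 × (1 - 1/13)
φ(13) = 12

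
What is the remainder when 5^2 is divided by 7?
2 = 2 (binary 10). Repeated squaring mod 7: 5^1 ≡ 5; 5^2 ≡ 5² = 25 ≡ 4. So 5^2 ≡ 4 (mod 7).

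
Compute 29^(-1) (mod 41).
17

Using Extended Euclidean Algorithm:
gcd(29, 41) = 1
Bezout coefficients: 29 × 17 + 41 × -12 = 1
So 29 × 17 ≡ 1 (mod 41)
The inverse is 17 mod 41 = 17
Verification: 29 × 17 = 493 = 12 × 41 + 1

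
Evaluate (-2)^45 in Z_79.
Using repeated squaring. (-2) ≡ 77 (mod 79). 45 = 32 + 8 + 4 + 1 (binary 101101). Repeated squaring mod 79: 77^1 ≡ 77; 77^2 ≡ 77² = 5929 ≡ 4; 77^4 ≡ 4² = 16 ≡ 16; 77^8 ≡ 16² = 256 ≡ 19; 77^16 ≡ 19² = 361 ≡ 45; 77^32 ≡ 45² = 2025 ≡ 50. Multiply: (-2)^45 ≡ 77^32 × 77^8 × 77^4 × 77^1 ≡ 50 × 19 × 16 × 77 (mod 79): 50 × 19 = 950 ≡ 2; 2 × 16 = 32 ≡ 32; 32 × 77 = 2464 ≡ 15. So (-2)^45 ≡ 15 (mod 79).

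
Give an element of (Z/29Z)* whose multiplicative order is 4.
12 has order 4 mod 29 since 12^{4} ≡ 1 (mod 29) and no smaller power works.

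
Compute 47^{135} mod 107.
64

Using successive squaring:
Binary expansion of 135: 10000111
Powers of 47 mod 107 (each is the square of the previous):
  47^1 ≡ 47 (mod 107)
  47^2 ≡ 47² = 2209 ≡ 69 (mod 107)
  47^4 ≡ 69² = 4761 ≡ 53 (mod 107)
  47^8 ≡ 53² = 2809 ≡ 27 (mod 107)
  47^16 ≡ 27² = 729 ≡ 87 (mod 107)
  47^32 ≡ 87² = 7569 ≡ 79 (mod 107)
  47^64 ≡ 79² = 6241 ≡ 35 (mod 107)
  47^128 ≡ 35² = 1225 ≡ 48 (mod 107)
135 = 128 + 4 + 2 + 1, so 47^135 = 47^128 × 47^4 × 47^2 × 47^1 ≡ 48 × 53 × 69 × 47 (mod 107)
Multiplying step by step:
  48 × 53 = 2544 ≡ 83 (mod 107)
  83 × 69 = 5727 ≡ 56 (mod 107)
  56 × 47 = 2632 ≡ 64 (mod 107)
Result: 47^135 ≡ 64 (mod 107)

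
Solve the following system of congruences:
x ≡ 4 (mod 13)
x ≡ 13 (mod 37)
420

Using the Chinese Remainder Theorem:
M = product of moduli = 481
For equation 1: M_1 = 37, 37 ≡ 11 (mod 13), inverse of 37 mod 13 is 6 (check: 11 × 6 = 66 ≡ 1 (mod 13))
For equation 2: M_2 = 13, 13 ≡ 13 (mod 37), inverse of 13 mod 37 is 20 (check: 13 × 20 = 260 ≡ 1 (mod 37))
Combine: x ≡ Σ r_i×M_i×(M_i⁻¹ mod m_i) = 4×37×6 + 13×13×20 = 888 + 3380 = 4268
4268 mod 481 = 420
x ≡ 420 (mod 481)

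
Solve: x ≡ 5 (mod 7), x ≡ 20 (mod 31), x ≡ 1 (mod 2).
M = 7 × 31 × 2 = 434. M₁ = 62, y₁ ≡ 6 (mod 7). M₂ = 14, y₂ ≡ 20 (mod 31). M₃ = 217, y₃ ≡ 1 (mod 2). x = 5×62×6 + 20×14×20 + 1×217×1 ≡ 299 (mod 434)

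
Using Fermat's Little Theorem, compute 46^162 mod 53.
By Fermat: 46^{52} ≡ 1 (mod 53). 162 = 3×52 + 6. So 46^{162} ≡ 46^{6} ≡ 42 (mod 53)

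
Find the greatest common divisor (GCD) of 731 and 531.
1

Using the Euclidean algorithm:
731 = 1 × 531 + 200
531 = 2 × 200 + 131
200 = 1 × 131 + 69
131 = 1 × 69 + 62
69 = 1 × 62 + 7
62 = 8 × 7 + 6
7 = 1 × 6 + 1
6 = 6 × 1 + 0

GCD(731, 531) = 1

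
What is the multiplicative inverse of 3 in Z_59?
3^(-1) ≡ 20 (mod 59). Verification: 3 × 20 = 60 ≡ 1 (mod 59)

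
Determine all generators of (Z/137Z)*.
Primitive roots mod 137: {3, 5, 6, 12, 13, 20, 21, 23, 24, 26, 27, 29, 31, 33, 35, 40, 42, 43, 45, 46, 47, 48, 51, 52, 53, 54, 55, 57, 58, 62, 66, 67, 70, 71, 75, 79, 80, 82, 83, 84, 85, 86, 89, 90, 91, 92, 94, 95, 97, 102, 104, 106, 108, 110, 111, 113, 114, 116, 117, 124, 125, 131, 132, 134}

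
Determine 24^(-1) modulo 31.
24^(-1) ≡ 22 (mod 31). Verification: 24 × 22 = 528 ≡ 1 (mod 31)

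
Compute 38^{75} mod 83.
12

Using successive squaring:
Binary expansion of 75: 1001011
Powers of 38 mod 83 (each is the square of the previous):
  38^1 ≡ 38 (mod 83)
  38^2 ≡ 38² = 1444 ≡ 33 (mod 83)
  38^4 ≡ 33² = 1089 ≡ 10 (mod 83)
  38^8 ≡ 10² = 100 ≡ 17 (mod 83)
  38^16 ≡ 17² = 289 ≡ 40 (mod 83)
  38^32 ≡ 40² = 1600 ≡ 23 (mod 83)
  38^64 ≡ 23² = 529 ≡ 31 (mod 83)
75 = 64 + 8 + 2 + 1, so 38^75 = 38^64 × 38^8 × 38^2 × 38^1 ≡ 31 × 17 × 33 × 38 (mod 83)
Multiplying step by step:
  31 × 17 = 527 ≡ 29 (mod 83)
  29 × 33 = 957 ≡ 44 (mod 83)
  44 × 38 = 1672 ≡ 12 (mod 83)
Result: 38^75 ≡ 12 (mod 83)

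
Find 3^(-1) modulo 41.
14

Using Extended Euclidean Algorithm:
gcd(3, 41) = 1
Bezout coefficients: 3 × 14 + 41 × -1 = 1
So 3 × 14 ≡ 1 (mod 41)
The inverse is 14 mod 41 = 14
Verification: 3 × 14 = 42 = 1 × 41 + 1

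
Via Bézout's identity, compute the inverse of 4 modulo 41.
Extended GCD: 4(-10) + 41(1) = 1. So 4^(-1) ≡ 31 ≡ 31 (mod 41). Verify: 4 × 31 = 124 ≡ 1 (mod 41)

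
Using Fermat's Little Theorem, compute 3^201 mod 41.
By Fermat: 3^{40} ≡ 1 (mod 41). 201 ≡ 1 (mod 40). So 3^{201} ≡ 3^{1} ≡ 3 (mod 41)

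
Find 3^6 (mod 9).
6 = 4 + 2 (binary 110). Repeated squaring mod 9: 3^1 ≡ 3; 3^2 ≡ 3² = 9 ≡ 0; 3^4 ≡ 0² = 0 ≡ 0. Multiply: 3^6 = 3^4 × 3^2 ≡ 0 × 0 (mod 9): 0 × 0 = 0 ≡ 0. So 3^6 ≡ 0 (mod 9).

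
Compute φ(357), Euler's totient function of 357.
192

Prime factorization: 357 = 3 × 7 × 17
Using the formula φ(n) = n × Π(1 - 1/p) for each prime factor p:
φ(357) = 357 × (1 - 1/3) × (1 - 1/7) × (1 - 1/17)
φ(357) = 192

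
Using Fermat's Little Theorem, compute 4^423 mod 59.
By Fermat: 4^{58} ≡ 1 (mod 59). 423 = 7×58 + 17. So 4^{423} ≡ 4^{17} ≡ 27 (mod 59)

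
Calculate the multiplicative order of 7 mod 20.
Powers of 7 mod 20: 7^1≡7, 7^2≡9, 7^3≡3, 7^4≡1. Order = 4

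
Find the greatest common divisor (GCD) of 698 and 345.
1

Using the Euclidean algorithm:
698 = 2 × 345 + 8
345 = 43 × 8 + 1
8 = 8 × 1 + 0

GCD(698, 345) = 1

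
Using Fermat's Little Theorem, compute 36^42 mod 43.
By Fermat's Little Theorem, 36^{42} ≡ 1 (mod 43) since 43 is prime and gcd(36, 43) = 1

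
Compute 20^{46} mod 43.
40

Using successive squaring:
Binary expansion of 46: 101110
Powers of 20 mod 43 (each is the square of the previous):
  20^1 ≡ 20 (mod 43)
  20^2 ≡ 20² = 400 ≡ 13 (mod 43)
  20^4 ≡ 13² = 169 ≡ 40 (mod 43)
  20^8 ≡ 40² = 1600 ≡ 9 (mod 43)
  20^16 ≡ 9² = 81 ≡ 38 (mod 43)
  20^32 ≡ 38² = 1444 ≡ 25 (mod 43)
46 = 32 + 8 + 4 + 2, so 20^46 = 20^32 × 20^8 × 20^4 × 20^2 ≡ 25 × 9 × 40 × 13 (mod 43)
Multiplying step by step:
  25 × 9 = 225 ≡ 10 (mod 43)
  10 × 40 = 400 ≡ 13 (mod 43)
  13 × 13 = 169 ≡ 40 (mod 43)
Result: 20^46 ≡ 40 (mod 43)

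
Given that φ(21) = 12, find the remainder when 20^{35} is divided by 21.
By Euler: 20^{12} ≡ 1 (mod 21) since gcd(20, 21) = 1. 35 = 2×12 + 11. So 20^{35} ≡ 20^{11} ≡ 20 (mod 21)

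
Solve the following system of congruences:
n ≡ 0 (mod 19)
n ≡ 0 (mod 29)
0

Using the Chinese Remainder Theorem:
M = product of moduli = 551
For equation 1: M_1 = 29, 29 ≡ 10 (mod 19), inverse of 29 mod 19 is 2 (check: 10 × 2 = 20 ≡ 1 (mod 19))
For equation 2: M_2 = 19, 19 ≡ 19 (mod 29), inverse of 19 mod 29 is 26 (check: 19 × 26 = 494 ≡ 1 (mod 29))
Combine: n ≡ Σ r_i×M_i×(M_i⁻¹ mod m_i) = 0×29×2 + 0×19×26 = 0 + 0 = 0
0 mod 551 = 0
n ≡ 0 (mod 551)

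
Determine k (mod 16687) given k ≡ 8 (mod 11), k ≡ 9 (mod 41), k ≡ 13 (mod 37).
13703

Using the Chinese Remainder Theorem:
M = product of moduli = 16687
For equation 1: M_1 = 1517, 1517 ≡ 10 (mod 11), inverse of 1517 mod 11 is 10 (check: 10 × 10 = 100 ≡ 1 (mod 11))
For equation 2: M_2 = 407, 407 ≡ 38 (mod 41), inverse of 407 mod 41 is 27 (check: 38 × 27 = 1026 ≡ 1 (mod 41))
For equation 3: M_3 = 451, 451 ≡ 7 (mod 37), inverse of 451 mod 37 is 16 (check: 7 × 16 = 112 ≡ 1 (mod 37))
Combine: k ≡ Σ r_i×M_i×(M_i⁻¹ mod m_i) = 8×1517×10 + 9×407×27 + 13×451×16 = 121360 + 98901 + 93808 = 314069
314069 mod 16687 = 13703
k ≡ 13703 (mod 16687)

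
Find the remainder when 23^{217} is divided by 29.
By Fermat: 23^{28} ≡ 1 (mod 29). 217 = 7×28 + 21. So 23^{217} ≡ 23^{21} ≡ 1 (mod 29)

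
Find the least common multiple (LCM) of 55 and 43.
2365

First find GCD(55, 43) using the Euclidean algorithm:
55 = 1 × 43 + 12
43 = 3 × 12 + 7
12 = 1 × 7 + 5
7 = 1 × 5 + 2
5 = 2 × 2 + 1
2 = 2 × 1 + 0
GCD(55, 43) = 1

LCM formula: LCM(a, b) = (a × b) / GCD(a, b)
LCM(55, 43) = (55 × 43) / 1
LCM(55, 43) = 2365 / 1
LCM(55, 43) = 2365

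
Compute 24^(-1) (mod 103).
73

Using Extended Euclidean Algorithm:
gcd(24, 103) = 1
Bezout coefficients: 24 × -30 + 103 × 7 = 1
So 24 × -30 ≡ 1 (mod 103)
The inverse is -30 mod 103 = 73
Verification: 24 × 73 = 1752 = 17 × 103 + 1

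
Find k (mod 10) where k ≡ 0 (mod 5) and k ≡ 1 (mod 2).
M = 5 × 2 = 10. M₁ = 2, y₁ ≡ 3 (mod 5). M₂ = 5, y₂ ≡ 1 (mod 2). k = 0×2×3 + 1×5×1 ≡ 5 (mod 10)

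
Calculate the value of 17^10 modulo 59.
10 = 8 + 2 (binary 1010). Repeated squaring mod 59: 17^1 ≡ 17; 17^2 ≡ 17² = 289 ≡ 53; 17^4 ≡ 53² = 2809 ≡ 36; 17^8 ≡ 36² = 1296 ≡ 57. Multiply: 17^10 = 17^8 × 17^2 ≡ 57 × 53 (mod 59): 57 × 53 = 3021 ≡ 12. So 17^10 ≡ 12 (mod 59).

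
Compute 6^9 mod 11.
9 = 8 + 1 (binary 1001). Repeated squaring mod 11: 6^1 ≡ 6; 6^2 ≡ 6² = 36 ≡ 3; 6^4 ≡ 3² = 9 ≡ 9; 6^8 ≡ 9² = 81 ≡ 4. Multiply: 6^9 = 6^8 × 6^1 ≡ 4 × 6 (mod 11): 4 × 6 = 24 ≡ 2. So 6^9 ≡ 2 (mod 11).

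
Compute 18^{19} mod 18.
0

Using successive squaring:
Binary expansion of 19: 10011
Powers of 18 mod 18 (each is the square of the previous):
  18^1 ≡ 0 (mod 18)
  18^2 ≡ 0² = 0 ≡ 0 (mod 18)
  18^4 ≡ 0² = 0 ≡ 0 (mod 18)
  18^8 ≡ 0² = 0 ≡ 0 (mod 18)
  18^16 ≡ 0² = 0 ≡ 0 (mod 18)
19 = 16 + 2 + 1, so 18^19 = 18^16 × 18^2 × 18^1 ≡ 0 × 0 × 0 (mod 18)
Multiplying step by step:
  0 × 0 = 0 ≡ 0 (mod 18)
  0 × 0 = 0 ≡ 0 (mod 18)
Result: 18^19 ≡ 0 (mod 18)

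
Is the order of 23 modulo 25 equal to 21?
No, the actual order is 20, not 21.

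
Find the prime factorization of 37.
37

Divide by primes starting from smallest:
37 ÷ 37 = 1

37 = 37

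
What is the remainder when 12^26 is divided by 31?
Using repeated squaring. 26 = 16 + 8 + 2 (binary 11010). Repeated squaring mod 31: 12^1 ≡ 12; 12^2 ≡ 12² = 144 ≡ 20; 12^4 ≡ 20² = 400 ≡ 28; 12^8 ≡ 28² = 784 ≡ 9; 12^16 ≡ 9² = 81 ≡ 19. Multiply: 12^26 = 12^16 × 12^8 × 12^2 ≡ 19 × 9 × 20 (mod 31): 19 × 9 = 171 ≡ 16; 16 × 20 = 320 ≡ 10. So 12^26 ≡ 10 (mod 31).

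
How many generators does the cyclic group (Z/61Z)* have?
16

The number of primitive roots modulo p is φ(p-1) = φ(60)
φ(60) = 16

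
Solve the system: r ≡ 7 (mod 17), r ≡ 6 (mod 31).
M = 17 × 31 = 527. M₁ = 31, y₁ ≡ 11 (mod 17). M₂ = 17, y₂ ≡ 11 (mod 31). r = 7×31×11 + 6×17×11 ≡ 347 (mod 527)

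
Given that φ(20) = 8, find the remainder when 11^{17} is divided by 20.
By Euler: 11^{8} ≡ 1 (mod 20) since gcd(11, 20) = 1. 17 = 2×8 + 1. So 11^{17} ≡ 11^{1} ≡ 11 (mod 20)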